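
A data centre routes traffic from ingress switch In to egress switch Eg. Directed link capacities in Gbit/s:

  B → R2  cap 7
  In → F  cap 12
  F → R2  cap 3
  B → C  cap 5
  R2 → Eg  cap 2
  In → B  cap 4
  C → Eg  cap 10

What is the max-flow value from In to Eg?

Augment In→B→R2→Eg: bottleneck 2, flow now 2.
Augment In→B→C→Eg: bottleneck 2, flow now 4.
Augment In→F→R2→B→C→Eg: bottleneck 2, flow now 6. (uses reverse residual edge)
No augmenting path remains; maximum flow = 6.
In the residual graph, reachable from In: {In, F, R2}.
Min-cut edges: In→B (4), R2→Eg (2); capacity 4 + 2 = 6.
This cut is saturated, so no flow can exceed 6.

6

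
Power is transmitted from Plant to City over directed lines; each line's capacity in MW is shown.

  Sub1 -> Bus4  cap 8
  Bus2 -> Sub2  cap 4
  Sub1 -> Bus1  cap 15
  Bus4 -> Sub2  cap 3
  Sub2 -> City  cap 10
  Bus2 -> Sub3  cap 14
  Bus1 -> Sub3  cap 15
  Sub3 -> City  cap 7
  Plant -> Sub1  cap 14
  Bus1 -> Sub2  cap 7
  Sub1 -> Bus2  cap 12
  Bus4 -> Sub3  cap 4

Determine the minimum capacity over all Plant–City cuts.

14

Augment Plant→Sub1→Bus4→Sub2→City: bottleneck 3, flow now 3.
Augment Plant→Sub1→Bus4→Sub3→City: bottleneck 4, flow now 7.
Augment Plant→Sub1→Bus2→Sub2→City: bottleneck 4, flow now 11.
Augment Plant→Sub1→Bus2→Sub3→City: bottleneck 3, flow now 14.
No augmenting path remains; maximum flow = 14.
By max-flow min-cut, the minimum cut capacity equals the max flow.
In the residual graph, reachable from Plant: {Plant}.
Min-cut edges: Plant→Sub1 (14); capacity 14 = 14.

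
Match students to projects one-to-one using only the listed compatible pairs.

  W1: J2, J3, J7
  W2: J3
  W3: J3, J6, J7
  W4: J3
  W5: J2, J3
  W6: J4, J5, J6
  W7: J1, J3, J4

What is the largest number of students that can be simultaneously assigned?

Unit-capacity flow: source→left, listed edges, right→sink; max matching = max flow.
Augmenting path W1→J2 (+1); matched 1.
Augmenting path W2→J3 (+1); matched 2.
Augmenting path W3→J6 (+1); matched 3.
Augmenting path W6→J4 (+1); matched 4.
Augmenting path W7→J1 (+1); matched 5.
Augmenting path W5→J2→W1→J7 (+1); matched 6.
No augmenting path remains; maximum matching = 6.
König certificate: {W1, W3, W5, W6, W7, J3} is a vertex cover of size 6 (every listed pair touches it), so no matching can be larger.

6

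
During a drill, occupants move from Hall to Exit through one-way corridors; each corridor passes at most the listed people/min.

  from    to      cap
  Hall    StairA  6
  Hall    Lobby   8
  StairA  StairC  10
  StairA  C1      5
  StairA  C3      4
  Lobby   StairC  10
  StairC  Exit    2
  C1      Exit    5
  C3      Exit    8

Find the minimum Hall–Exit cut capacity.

8

Augment Hall→StairA→StairC→Exit: bottleneck 2, flow now 2.
Augment Hall→StairA→C1→Exit: bottleneck 4, flow now 6.
Augment Hall→Lobby→StairC→StairA→C1→Exit: bottleneck 1, flow now 7. (uses reverse residual edge)
Augment Hall→Lobby→StairC→StairA→C3→Exit: bottleneck 1, flow now 8. (uses reverse residual edge)
No augmenting path remains; maximum flow = 8.
By max-flow min-cut, the minimum cut capacity equals the max flow.
In the residual graph, reachable from Hall: {Hall, Lobby, StairC}.
Min-cut edges: Hall→StairA (6), StairC→Exit (2); capacity 6 + 2 = 8.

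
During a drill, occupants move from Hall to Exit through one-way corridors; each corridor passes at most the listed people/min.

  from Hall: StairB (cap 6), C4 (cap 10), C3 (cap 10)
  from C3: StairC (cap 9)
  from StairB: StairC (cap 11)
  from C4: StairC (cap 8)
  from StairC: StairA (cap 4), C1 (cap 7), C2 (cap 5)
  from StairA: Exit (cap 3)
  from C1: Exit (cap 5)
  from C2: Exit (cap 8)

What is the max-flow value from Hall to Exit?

13

Augment Hall→C3→StairC→StairA→Exit: bottleneck 3, flow now 3.
Augment Hall→C3→StairC→C1→Exit: bottleneck 5, flow now 8.
Augment Hall→C3→StairC→C2→Exit: bottleneck 1, flow now 9.
Augment Hall→StairB→StairC→C2→Exit: bottleneck 4, flow now 13.
No augmenting path remains; maximum flow = 13.
In the residual graph, reachable from Hall: {Hall, C3, StairB, C4, StairC, StairA, C1}.
Min-cut edges: StairC→C2 (5), StairA→Exit (3), C1→Exit (5); capacity 5 + 3 + 5 = 13.
This cut is saturated, so no flow can exceed 13.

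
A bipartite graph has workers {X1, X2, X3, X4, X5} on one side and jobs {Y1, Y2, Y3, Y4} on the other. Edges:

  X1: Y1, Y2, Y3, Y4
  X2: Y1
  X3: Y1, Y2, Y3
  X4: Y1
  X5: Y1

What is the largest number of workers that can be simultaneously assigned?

Unit-capacity flow: source→left, listed edges, right→sink; max matching = max flow.
Augmenting path X1→Y1 (+1); matched 1.
Augmenting path X3→Y2 (+1); matched 2.
Augmenting path X2→Y1→X1→Y3 (+1); matched 3.
No augmenting path remains; maximum matching = 3.
König certificate: {X1, X3, Y1} is a vertex cover of size 3 (every listed pair touches it), so no matching can be larger.

3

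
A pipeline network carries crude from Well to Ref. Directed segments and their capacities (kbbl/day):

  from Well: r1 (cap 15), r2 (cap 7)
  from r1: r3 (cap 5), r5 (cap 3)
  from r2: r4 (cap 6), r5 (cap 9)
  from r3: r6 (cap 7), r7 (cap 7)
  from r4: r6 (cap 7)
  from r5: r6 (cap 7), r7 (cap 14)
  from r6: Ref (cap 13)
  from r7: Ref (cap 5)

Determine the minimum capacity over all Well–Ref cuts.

Augment Well→r1→r3→r6→Ref: bottleneck 5, flow now 5.
Augment Well→r1→r5→r6→Ref: bottleneck 3, flow now 8.
Augment Well→r2→r4→r6→Ref: bottleneck 5, flow now 13.
Augment Well→r2→r5→r7→Ref: bottleneck 2, flow now 15.
No augmenting path remains; maximum flow = 15.
By max-flow min-cut, the minimum cut capacity equals the max flow.
In the residual graph, reachable from Well: {Well, r1}.
Min-cut edges: Well→r2 (7), r1→r3 (5), r1→r5 (3); capacity 7 + 5 + 3 = 15.

15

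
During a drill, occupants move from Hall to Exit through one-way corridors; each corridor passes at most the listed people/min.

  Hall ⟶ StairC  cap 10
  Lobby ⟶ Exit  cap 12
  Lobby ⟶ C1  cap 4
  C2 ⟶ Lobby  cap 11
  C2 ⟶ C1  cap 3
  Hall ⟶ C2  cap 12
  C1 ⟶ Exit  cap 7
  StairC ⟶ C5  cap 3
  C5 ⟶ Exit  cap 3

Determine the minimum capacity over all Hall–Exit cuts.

Augment Hall→C2→C1→Exit: bottleneck 3, flow now 3.
Augment Hall→C2→Lobby→Exit: bottleneck 9, flow now 12.
Augment Hall→StairC→C5→Exit: bottleneck 3, flow now 15.
No augmenting path remains; maximum flow = 15.
By max-flow min-cut, the minimum cut capacity equals the max flow.
In the residual graph, reachable from Hall: {Hall, StairC}.
Min-cut edges: Hall→C2 (12), StairC→C5 (3); capacity 12 + 3 = 15.

15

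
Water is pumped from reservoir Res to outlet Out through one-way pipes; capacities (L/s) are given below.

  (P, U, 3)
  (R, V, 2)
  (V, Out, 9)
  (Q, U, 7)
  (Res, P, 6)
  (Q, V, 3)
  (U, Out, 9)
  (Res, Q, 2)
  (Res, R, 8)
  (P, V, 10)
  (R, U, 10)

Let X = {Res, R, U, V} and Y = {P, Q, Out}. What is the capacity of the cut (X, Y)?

26

Edges leaving {Res, R, U, V}: Res→P (6), Res→Q (2), U→Out (9), V→Out (9).
Cut capacity = 6 + 2 + 9 + 9 = 26.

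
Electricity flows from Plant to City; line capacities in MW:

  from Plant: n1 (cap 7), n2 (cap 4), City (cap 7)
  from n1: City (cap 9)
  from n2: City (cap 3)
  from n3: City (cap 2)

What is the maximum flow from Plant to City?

17

Augment Plant→City: bottleneck 7, flow now 7.
Augment Plant→n1→City: bottleneck 7, flow now 14.
Augment Plant→n2→City: bottleneck 3, flow now 17.
No augmenting path remains; maximum flow = 17.
In the residual graph, reachable from Plant: {Plant, n2}.
Min-cut edges: Plant→n1 (7), Plant→City (7), n2→City (3); capacity 7 + 7 + 3 = 17.
This cut is saturated, so no flow can exceed 17.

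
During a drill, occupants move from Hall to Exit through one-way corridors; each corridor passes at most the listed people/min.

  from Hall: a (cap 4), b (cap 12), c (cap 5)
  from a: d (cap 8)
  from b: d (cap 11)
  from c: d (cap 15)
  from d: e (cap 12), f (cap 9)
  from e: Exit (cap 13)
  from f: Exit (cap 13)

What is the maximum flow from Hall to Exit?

20

Augment Hall→a→d→e→Exit: bottleneck 4, flow now 4.
Augment Hall→b→d→e→Exit: bottleneck 8, flow now 12.
Augment Hall→b→d→f→Exit: bottleneck 3, flow now 15.
Augment Hall→c→d→f→Exit: bottleneck 5, flow now 20.
No augmenting path remains; maximum flow = 20.
In the residual graph, reachable from Hall: {Hall, b}.
Min-cut edges: Hall→a (4), Hall→c (5), b→d (11); capacity 4 + 5 + 11 = 20.
This cut is saturated, so no flow can exceed 20.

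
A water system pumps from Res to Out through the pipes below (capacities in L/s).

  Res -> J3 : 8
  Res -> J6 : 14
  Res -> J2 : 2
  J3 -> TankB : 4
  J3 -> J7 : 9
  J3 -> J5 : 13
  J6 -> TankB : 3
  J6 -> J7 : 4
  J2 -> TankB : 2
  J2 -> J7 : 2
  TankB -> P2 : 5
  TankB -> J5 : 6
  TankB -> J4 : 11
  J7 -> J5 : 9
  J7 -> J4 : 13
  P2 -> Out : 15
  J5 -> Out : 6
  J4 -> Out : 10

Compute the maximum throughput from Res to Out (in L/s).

Augment Res→J3→J5→Out: bottleneck 6, flow now 6.
Augment Res→J3→TankB→P2→Out: bottleneck 2, flow now 8.
Augment Res→J6→TankB→P2→Out: bottleneck 3, flow now 11.
Augment Res→J6→J7→J4→Out: bottleneck 4, flow now 15.
Augment Res→J2→TankB→J4→Out: bottleneck 2, flow now 17.
No augmenting path remains; maximum flow = 17.
In the residual graph, reachable from Res: {Res, J6}.
Min-cut edges: Res→J3 (8), Res→J2 (2), J6→TankB (3), J6→J7 (4); capacity 8 + 2 + 3 + 4 = 17.
This cut is saturated, so no flow can exceed 17.

17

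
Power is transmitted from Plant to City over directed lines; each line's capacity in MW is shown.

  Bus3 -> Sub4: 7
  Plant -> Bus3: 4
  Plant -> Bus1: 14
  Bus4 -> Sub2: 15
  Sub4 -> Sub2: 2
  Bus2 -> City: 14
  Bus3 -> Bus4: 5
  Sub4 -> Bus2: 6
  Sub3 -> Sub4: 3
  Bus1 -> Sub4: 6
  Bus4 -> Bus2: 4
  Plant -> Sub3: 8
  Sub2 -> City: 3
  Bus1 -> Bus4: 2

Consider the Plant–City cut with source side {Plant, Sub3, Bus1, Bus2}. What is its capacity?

Edges leaving {Plant, Sub3, Bus1, Bus2}: Plant→Bus3 (4), Sub3→Sub4 (3), Bus1→Sub4 (6), Bus1→Bus4 (2), Bus2→City (14).
Cut capacity = 4 + 3 + 6 + 2 + 14 = 29.

29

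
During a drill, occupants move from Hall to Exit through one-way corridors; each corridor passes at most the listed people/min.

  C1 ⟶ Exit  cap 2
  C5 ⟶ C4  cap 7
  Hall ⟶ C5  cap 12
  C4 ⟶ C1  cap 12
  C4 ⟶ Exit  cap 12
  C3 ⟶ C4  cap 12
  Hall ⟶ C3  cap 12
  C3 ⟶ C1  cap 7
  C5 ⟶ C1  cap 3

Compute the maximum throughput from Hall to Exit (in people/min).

Augment Hall→C3→C1→Exit: bottleneck 2, flow now 2.
Augment Hall→C3→C4→Exit: bottleneck 10, flow now 12.
Augment Hall→C5→C4→Exit: bottleneck 2, flow now 14.
No augmenting path remains; maximum flow = 14.
In the residual graph, reachable from Hall: {Hall, C3, C5, C1, C4}.
Min-cut edges: C1→Exit (2), C4→Exit (12); capacity 2 + 12 = 14.
This cut is saturated, so no flow can exceed 14.

14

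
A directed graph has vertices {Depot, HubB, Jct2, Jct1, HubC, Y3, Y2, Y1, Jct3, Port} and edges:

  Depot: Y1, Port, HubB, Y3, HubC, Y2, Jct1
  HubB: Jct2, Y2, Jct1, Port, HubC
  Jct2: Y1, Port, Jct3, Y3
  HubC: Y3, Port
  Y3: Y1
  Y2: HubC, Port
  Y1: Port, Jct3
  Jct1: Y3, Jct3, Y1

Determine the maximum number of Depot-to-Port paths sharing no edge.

5

Assign every edge capacity 1; by Menger, the answer equals the max flow.
Path Depot→Port (+1); total 1.
Path Depot→HubB→Port (+1); total 2.
Path Depot→HubC→Port (+1); total 3.
Path Depot→Y2→Port (+1); total 4.
Path Depot→Y1→Port (+1); total 5.
No residual Depot→Port path; max flow = 5.
Certifying cut of size 5: {Depot→HubB, Depot→HubC, Depot→Port, Depot→Y2, Y1→Port}.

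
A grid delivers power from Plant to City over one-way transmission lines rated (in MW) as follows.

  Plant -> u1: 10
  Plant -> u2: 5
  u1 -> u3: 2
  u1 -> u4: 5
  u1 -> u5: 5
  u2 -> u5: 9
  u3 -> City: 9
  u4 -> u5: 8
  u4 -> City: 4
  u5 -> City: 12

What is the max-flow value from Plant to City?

Augment Plant→u1→u3→City: bottleneck 2, flow now 2.
Augment Plant→u1→u4→City: bottleneck 4, flow now 6.
Augment Plant→u1→u5→City: bottleneck 4, flow now 10.
Augment Plant→u2→u5→City: bottleneck 5, flow now 15.
No augmenting path remains; maximum flow = 15.
In the residual graph, reachable from Plant: {Plant}.
Min-cut edges: Plant→u1 (10), Plant→u2 (5); capacity 10 + 5 = 15.
This cut is saturated, so no flow can exceed 15.

15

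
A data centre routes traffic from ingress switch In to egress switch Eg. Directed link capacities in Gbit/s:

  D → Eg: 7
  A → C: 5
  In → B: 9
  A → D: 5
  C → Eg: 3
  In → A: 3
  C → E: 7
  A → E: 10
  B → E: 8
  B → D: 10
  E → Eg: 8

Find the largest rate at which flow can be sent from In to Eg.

12

Augment In→A→C→Eg: bottleneck 3, flow now 3.
Augment In→B→D→Eg: bottleneck 7, flow now 10.
Augment In→B→E→Eg: bottleneck 2, flow now 12.
No augmenting path remains; maximum flow = 12.
In the residual graph, reachable from In: {In}.
Min-cut edges: In→A (3), In→B (9); capacity 3 + 9 = 12.
This cut is saturated, so no flow can exceed 12.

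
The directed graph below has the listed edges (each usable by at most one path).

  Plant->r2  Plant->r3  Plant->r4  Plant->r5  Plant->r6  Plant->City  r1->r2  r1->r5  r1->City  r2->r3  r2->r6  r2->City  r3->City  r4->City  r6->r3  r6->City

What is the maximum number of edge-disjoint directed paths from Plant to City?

Assign every edge capacity 1; by Menger, the answer equals the max flow.
Path Plant→City (+1); total 1.
Path Plant→r2→City (+1); total 2.
Path Plant→r3→City (+1); total 3.
Path Plant→r4→City (+1); total 4.
Path Plant→r6→City (+1); total 5.
No residual Plant→City path; max flow = 5.
Certifying cut of size 5: {Plant→City, Plant→r2, Plant→r3, Plant→r4, Plant→r6}.

5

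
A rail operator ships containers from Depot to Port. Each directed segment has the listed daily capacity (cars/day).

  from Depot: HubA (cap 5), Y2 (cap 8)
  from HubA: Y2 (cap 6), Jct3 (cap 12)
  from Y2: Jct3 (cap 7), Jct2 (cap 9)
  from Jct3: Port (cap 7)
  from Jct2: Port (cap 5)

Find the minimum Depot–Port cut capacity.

Augment Depot→HubA→Jct3→Port: bottleneck 5, flow now 5.
Augment Depot→Y2→Jct3→Port: bottleneck 2, flow now 7.
Augment Depot→Y2→Jct2→Port: bottleneck 5, flow now 12.
No augmenting path remains; maximum flow = 12.
By max-flow min-cut, the minimum cut capacity equals the max flow.
In the residual graph, reachable from Depot: {Depot, HubA, Y2, Jct3, Jct2}.
Min-cut edges: Jct3→Port (7), Jct2→Port (5); capacity 7 + 5 = 12.

12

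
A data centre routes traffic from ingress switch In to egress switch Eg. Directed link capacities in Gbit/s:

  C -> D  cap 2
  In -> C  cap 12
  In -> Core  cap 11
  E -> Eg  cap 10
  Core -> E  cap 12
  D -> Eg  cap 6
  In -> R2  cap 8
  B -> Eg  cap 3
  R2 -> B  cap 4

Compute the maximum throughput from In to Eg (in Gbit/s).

15

Augment In→C→D→Eg: bottleneck 2, flow now 2.
Augment In→Core→E→Eg: bottleneck 10, flow now 12.
Augment In→R2→B→Eg: bottleneck 3, flow now 15.
No augmenting path remains; maximum flow = 15.
In the residual graph, reachable from In: {In, C, Core, R2, B, E}.
Min-cut edges: C→D (2), B→Eg (3), E→Eg (10); capacity 2 + 3 + 10 = 15.
This cut is saturated, so no flow can exceed 15.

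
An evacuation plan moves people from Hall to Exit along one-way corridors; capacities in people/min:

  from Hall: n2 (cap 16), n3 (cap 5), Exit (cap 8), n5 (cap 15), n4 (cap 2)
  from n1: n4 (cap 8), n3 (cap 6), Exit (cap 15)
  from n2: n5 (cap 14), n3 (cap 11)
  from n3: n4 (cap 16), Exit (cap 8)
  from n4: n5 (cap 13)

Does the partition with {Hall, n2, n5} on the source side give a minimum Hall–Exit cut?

Given cut capacity: 5 + 2 + 8 + 11 = 26.
Augment Hall→Exit: bottleneck 8, flow now 8.
Augment Hall→n3→Exit: bottleneck 5, flow now 13.
Augment Hall→n2→n3→Exit: bottleneck 3, flow now 16.
No augmenting path remains; maximum flow = 16.
In the residual graph, reachable from Hall: {Hall, n2, n3, n4, n5}.
Min-cut edges: Hall→Exit (8), n3→Exit (8); capacity 8 + 8 = 16.
Cut capacity 26 exceeds the max flow 16, so it is not minimum.

No — its capacity is 26, but the minimum cut has capacity 16.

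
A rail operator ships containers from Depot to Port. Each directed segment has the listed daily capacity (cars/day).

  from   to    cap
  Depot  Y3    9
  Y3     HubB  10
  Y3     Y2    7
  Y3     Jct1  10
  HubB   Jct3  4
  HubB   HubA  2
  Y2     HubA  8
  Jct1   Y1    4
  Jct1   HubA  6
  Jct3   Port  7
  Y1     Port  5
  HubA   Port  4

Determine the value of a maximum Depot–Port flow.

9

Augment Depot→Y3→HubB→Jct3→Port: bottleneck 4, flow now 4.
Augment Depot→Y3→HubB→HubA→Port: bottleneck 2, flow now 6.
Augment Depot→Y3→Y2→HubA→Port: bottleneck 2, flow now 8.
Augment Depot→Y3→Jct1→Y1→Port: bottleneck 1, flow now 9.
No augmenting path remains; maximum flow = 9.
In the residual graph, reachable from Depot: {Depot}.
Min-cut edges: Depot→Y3 (9); capacity 9 = 9.
This cut is saturated, so no flow can exceed 9.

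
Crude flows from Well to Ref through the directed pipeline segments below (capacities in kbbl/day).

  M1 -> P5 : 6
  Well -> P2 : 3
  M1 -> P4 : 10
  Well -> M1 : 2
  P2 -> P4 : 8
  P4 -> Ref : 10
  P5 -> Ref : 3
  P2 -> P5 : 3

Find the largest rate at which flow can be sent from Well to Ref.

5

Augment Well→P2→P5→Ref: bottleneck 3, flow now 3.
Augment Well→M1→P4→Ref: bottleneck 2, flow now 5.
No augmenting path remains; maximum flow = 5.
In the residual graph, reachable from Well: {Well}.
Min-cut edges: Well→P2 (3), Well→M1 (2); capacity 3 + 2 = 5.
This cut is saturated, so no flow can exceed 5.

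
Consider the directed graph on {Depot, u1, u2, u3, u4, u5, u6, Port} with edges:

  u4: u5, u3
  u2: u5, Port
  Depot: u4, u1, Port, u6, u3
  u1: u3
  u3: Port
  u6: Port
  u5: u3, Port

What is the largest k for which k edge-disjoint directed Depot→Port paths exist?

4

Assign every edge capacity 1; by Menger, the answer equals the max flow.
Path Depot→Port (+1); total 1.
Path Depot→u3→Port (+1); total 2.
Path Depot→u6→Port (+1); total 3.
Path Depot→u4→u5→Port (+1); total 4.
No residual Depot→Port path; max flow = 4.
Certifying cut of size 4: {Depot→Port, Depot→u4, Depot→u6, u3→Port}.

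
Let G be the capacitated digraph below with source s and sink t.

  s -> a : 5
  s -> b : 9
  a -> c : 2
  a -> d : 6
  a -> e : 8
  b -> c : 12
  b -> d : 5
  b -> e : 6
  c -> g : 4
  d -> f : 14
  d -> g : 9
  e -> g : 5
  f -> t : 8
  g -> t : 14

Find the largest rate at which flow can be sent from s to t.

14

Augment s→a→c→g→t: bottleneck 2, flow now 2.
Augment s→a→d→f→t: bottleneck 3, flow now 5.
Augment s→b→c→g→t: bottleneck 2, flow now 7.
Augment s→b→d→f→t: bottleneck 5, flow now 12.
Augment s→b→e→g→t: bottleneck 2, flow now 14.
No augmenting path remains; maximum flow = 14.
In the residual graph, reachable from s: {s}.
Min-cut edges: s→a (5), s→b (9); capacity 5 + 9 = 14.
This cut is saturated, so no flow can exceed 14.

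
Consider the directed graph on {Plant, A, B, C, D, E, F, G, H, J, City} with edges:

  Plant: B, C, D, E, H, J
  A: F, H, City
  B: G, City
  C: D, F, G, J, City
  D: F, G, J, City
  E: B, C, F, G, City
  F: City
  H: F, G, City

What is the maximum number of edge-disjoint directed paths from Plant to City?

5

Assign every edge capacity 1; by Menger, the answer equals the max flow.
Path Plant→B→City (+1); total 1.
Path Plant→C→City (+1); total 2.
Path Plant→D→City (+1); total 3.
Path Plant→E→City (+1); total 4.
Path Plant→H→City (+1); total 5.
No residual Plant→City path; max flow = 5.
Certifying cut of size 5: {Plant→B, Plant→C, Plant→D, Plant→E, Plant→H}.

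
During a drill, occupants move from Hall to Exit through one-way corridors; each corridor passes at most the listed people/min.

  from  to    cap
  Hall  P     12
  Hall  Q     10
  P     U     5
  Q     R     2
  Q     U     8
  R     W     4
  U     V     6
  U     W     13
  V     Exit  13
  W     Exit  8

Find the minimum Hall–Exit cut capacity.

Augment Hall→P→U→V→Exit: bottleneck 5, flow now 5.
Augment Hall→Q→R→W→Exit: bottleneck 2, flow now 7.
Augment Hall→Q→U→V→Exit: bottleneck 1, flow now 8.
Augment Hall→Q→U→W→Exit: bottleneck 6, flow now 14.
No augmenting path remains; maximum flow = 14.
By max-flow min-cut, the minimum cut capacity equals the max flow.
In the residual graph, reachable from Hall: {Hall, P, Q, R, U, W}.
Min-cut edges: U→V (6), W→Exit (8); capacity 6 + 8 = 14.

14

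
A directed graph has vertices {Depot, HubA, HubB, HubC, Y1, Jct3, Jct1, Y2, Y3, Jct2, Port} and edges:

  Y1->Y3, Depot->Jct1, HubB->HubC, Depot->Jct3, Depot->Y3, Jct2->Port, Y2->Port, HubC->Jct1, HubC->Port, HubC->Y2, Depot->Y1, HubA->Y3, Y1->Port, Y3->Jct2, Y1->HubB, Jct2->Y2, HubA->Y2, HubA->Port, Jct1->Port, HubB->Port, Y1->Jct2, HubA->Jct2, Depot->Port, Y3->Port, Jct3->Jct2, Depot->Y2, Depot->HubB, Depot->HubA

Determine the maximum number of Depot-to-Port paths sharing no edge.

Assign every edge capacity 1; by Menger, the answer equals the max flow.
Path Depot→Port (+1); total 1.
Path Depot→HubA→Port (+1); total 2.
Path Depot→HubB→Port (+1); total 3.
Path Depot→Y1→Port (+1); total 4.
Path Depot→Jct1→Port (+1); total 5.
Path Depot→Y2→Port (+1); total 6.
Path Depot→Y3→Port (+1); total 7.
Path Depot→Jct3→Jct2→Port (+1); total 8.
No residual Depot→Port path; max flow = 8.
Certifying cut of size 8: {Depot→HubA, Depot→HubB, Depot→Jct1, Depot→Jct3, Depot→Port, Depot→Y1, Depot→Y2, Depot→Y3}.

8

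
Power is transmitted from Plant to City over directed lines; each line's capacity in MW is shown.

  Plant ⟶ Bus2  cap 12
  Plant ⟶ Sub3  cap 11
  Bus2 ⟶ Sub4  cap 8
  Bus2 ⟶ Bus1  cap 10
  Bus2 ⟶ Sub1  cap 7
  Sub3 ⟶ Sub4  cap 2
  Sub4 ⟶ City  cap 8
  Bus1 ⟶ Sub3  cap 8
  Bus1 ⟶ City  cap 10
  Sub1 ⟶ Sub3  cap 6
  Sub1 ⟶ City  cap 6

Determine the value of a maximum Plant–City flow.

Augment Plant→Bus2→Sub4→City: bottleneck 8, flow now 8.
Augment Plant→Bus2→Bus1→City: bottleneck 4, flow now 12.
Augment Plant→Sub3→Sub4→Bus2→Bus1→City: bottleneck 2, flow now 14. (uses reverse residual edge)
No augmenting path remains; maximum flow = 14.
In the residual graph, reachable from Plant: {Plant, Sub3}.
Min-cut edges: Plant→Bus2 (12), Sub3→Sub4 (2); capacity 12 + 2 = 14.
This cut is saturated, so no flow can exceed 14.

14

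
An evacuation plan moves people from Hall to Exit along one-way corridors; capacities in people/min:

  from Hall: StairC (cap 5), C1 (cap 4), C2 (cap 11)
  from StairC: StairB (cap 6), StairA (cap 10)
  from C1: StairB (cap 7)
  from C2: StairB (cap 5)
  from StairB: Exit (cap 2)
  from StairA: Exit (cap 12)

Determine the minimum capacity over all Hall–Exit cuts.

Augment Hall→StairC→StairB→Exit: bottleneck 2, flow now 2.
Augment Hall→StairC→StairA→Exit: bottleneck 3, flow now 5.
Augment Hall→C1→StairB→StairC→StairA→Exit: bottleneck 2, flow now 7. (uses reverse residual edge)
No augmenting path remains; maximum flow = 7.
By max-flow min-cut, the minimum cut capacity equals the max flow.
In the residual graph, reachable from Hall: {Hall, C1, C2, StairB}.
Min-cut edges: Hall→StairC (5), StairB→Exit (2); capacity 5 + 2 = 7.

7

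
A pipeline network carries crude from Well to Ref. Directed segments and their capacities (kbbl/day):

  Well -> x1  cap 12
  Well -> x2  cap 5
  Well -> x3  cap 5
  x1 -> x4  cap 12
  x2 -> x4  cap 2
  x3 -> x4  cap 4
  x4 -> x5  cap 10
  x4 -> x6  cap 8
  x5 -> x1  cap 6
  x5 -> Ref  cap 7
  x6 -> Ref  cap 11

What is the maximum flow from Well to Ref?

Augment Well→x1→x4→x5→Ref: bottleneck 7, flow now 7.
Augment Well→x1→x4→x6→Ref: bottleneck 5, flow now 12.
Augment Well→x2→x4→x6→Ref: bottleneck 2, flow now 14.
Augment Well→x3→x4→x6→Ref: bottleneck 1, flow now 15.
No augmenting path remains; maximum flow = 15.
In the residual graph, reachable from Well: {Well, x1, x2, x3, x4, x5}.
Min-cut edges: x4→x6 (8), x5→Ref (7); capacity 8 + 7 = 15.
This cut is saturated, so no flow can exceed 15.

15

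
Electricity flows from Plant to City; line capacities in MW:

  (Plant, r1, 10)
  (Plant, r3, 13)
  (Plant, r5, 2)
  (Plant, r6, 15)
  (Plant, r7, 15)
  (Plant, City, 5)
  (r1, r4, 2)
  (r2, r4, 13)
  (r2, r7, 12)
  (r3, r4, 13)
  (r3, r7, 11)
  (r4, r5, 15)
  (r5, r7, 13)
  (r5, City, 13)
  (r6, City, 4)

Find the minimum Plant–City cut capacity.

Augment Plant→City: bottleneck 5, flow now 5.
Augment Plant→r5→City: bottleneck 2, flow now 7.
Augment Plant→r6→City: bottleneck 4, flow now 11.
Augment Plant→r1→r4→r5→City: bottleneck 2, flow now 13.
Augment Plant→r3→r4→r5→City: bottleneck 9, flow now 22.
No augmenting path remains; maximum flow = 22.
By max-flow min-cut, the minimum cut capacity equals the max flow.
In the residual graph, reachable from Plant: {Plant, r1, r3, r4, r5, r6, r7}.
Min-cut edges: Plant→City (5), r5→City (13), r6→City (4); capacity 5 + 13 + 4 = 22.

22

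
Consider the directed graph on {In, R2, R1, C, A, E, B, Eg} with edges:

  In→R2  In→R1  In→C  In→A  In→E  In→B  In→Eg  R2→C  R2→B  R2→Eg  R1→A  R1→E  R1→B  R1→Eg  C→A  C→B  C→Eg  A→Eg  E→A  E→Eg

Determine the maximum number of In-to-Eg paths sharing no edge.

Assign every edge capacity 1; by Menger, the answer equals the max flow.
Path In→Eg (+1); total 1.
Path In→R2→Eg (+1); total 2.
Path In→R1→Eg (+1); total 3.
Path In→C→Eg (+1); total 4.
Path In→A→Eg (+1); total 5.
Path In→E→Eg (+1); total 6.
No residual In→Eg path; max flow = 6.
Certifying cut of size 6: {In→A, In→C, In→E, In→Eg, In→R1, In→R2}.

6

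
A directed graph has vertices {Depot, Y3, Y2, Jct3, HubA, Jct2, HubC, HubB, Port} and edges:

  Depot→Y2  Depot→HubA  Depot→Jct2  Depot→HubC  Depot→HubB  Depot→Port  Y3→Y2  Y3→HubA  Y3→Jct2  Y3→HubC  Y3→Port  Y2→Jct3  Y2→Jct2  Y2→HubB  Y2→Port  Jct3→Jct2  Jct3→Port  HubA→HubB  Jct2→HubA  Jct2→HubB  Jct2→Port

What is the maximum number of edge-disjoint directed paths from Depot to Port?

3

Assign every edge capacity 1; by Menger, the answer equals the max flow.
Path Depot→Port (+1); total 1.
Path Depot→Y2→Port (+1); total 2.
Path Depot→Jct2→Port (+1); total 3.
No residual Depot→Port path; max flow = 3.
Certifying cut of size 3: {Depot→Jct2, Depot→Port, Depot→Y2}.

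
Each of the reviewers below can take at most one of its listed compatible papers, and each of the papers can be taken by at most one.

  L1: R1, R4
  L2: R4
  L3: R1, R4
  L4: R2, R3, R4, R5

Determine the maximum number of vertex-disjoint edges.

Unit-capacity flow: source→left, listed edges, right→sink; max matching = max flow.
Augmenting path L1→R1 (+1); matched 1.
Augmenting path L2→R4 (+1); matched 2.
Augmenting path L4→R2 (+1); matched 3.
No augmenting path remains; maximum matching = 3.
König certificate: {L4, R1, R4} is a vertex cover of size 3 (every listed pair touches it), so no matching can be larger.

3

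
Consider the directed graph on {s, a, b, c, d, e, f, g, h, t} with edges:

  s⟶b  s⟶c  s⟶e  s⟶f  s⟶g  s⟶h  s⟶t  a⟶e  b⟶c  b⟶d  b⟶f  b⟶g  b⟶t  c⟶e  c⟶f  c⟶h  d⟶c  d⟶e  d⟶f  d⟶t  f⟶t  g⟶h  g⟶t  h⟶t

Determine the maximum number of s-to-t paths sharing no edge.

5

Assign every edge capacity 1; by Menger, the answer equals the max flow.
Path s→t (+1); total 1.
Path s→b→t (+1); total 2.
Path s→f→t (+1); total 3.
Path s→g→t (+1); total 4.
Path s→h→t (+1); total 5.
No residual s→t path; max flow = 5.
Certifying cut of size 5: {f→t, h→t, s→b, s→g, s→t}.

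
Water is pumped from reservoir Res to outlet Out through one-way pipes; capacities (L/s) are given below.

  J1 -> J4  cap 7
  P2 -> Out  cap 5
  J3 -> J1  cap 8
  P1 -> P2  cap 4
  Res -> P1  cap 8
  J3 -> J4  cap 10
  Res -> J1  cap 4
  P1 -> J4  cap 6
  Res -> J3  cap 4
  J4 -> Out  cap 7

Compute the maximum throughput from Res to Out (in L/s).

11

Augment Res→J3→J4→Out: bottleneck 4, flow now 4.
Augment Res→P1→J4→Out: bottleneck 3, flow now 7.
Augment Res→P1→P2→Out: bottleneck 4, flow now 11.
No augmenting path remains; maximum flow = 11.
In the residual graph, reachable from Res: {Res, J3, P1, J1, J4}.
Min-cut edges: P1→P2 (4), J4→Out (7); capacity 4 + 7 = 11.
This cut is saturated, so no flow can exceed 11.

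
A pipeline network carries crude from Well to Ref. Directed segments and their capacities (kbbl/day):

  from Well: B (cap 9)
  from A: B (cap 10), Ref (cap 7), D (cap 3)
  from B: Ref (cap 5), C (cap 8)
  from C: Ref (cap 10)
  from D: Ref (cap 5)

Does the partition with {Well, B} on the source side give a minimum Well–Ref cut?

Given cut capacity: 8 + 5 = 13.
Augment Well→B→Ref: bottleneck 5, flow now 5.
Augment Well→B→C→Ref: bottleneck 4, flow now 9.
No augmenting path remains; maximum flow = 9.
In the residual graph, reachable from Well: {Well}.
Min-cut edges: Well→B (9); capacity 9 = 9.
Cut capacity 13 exceeds the max flow 9, so it is not minimum.

No — its capacity is 13, but the minimum cut has capacity 9.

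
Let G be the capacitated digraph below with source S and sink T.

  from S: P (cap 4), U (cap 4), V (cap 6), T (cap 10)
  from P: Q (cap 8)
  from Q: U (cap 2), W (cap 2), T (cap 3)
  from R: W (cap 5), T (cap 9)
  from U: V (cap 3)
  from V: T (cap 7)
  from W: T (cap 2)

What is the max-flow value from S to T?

Augment S→T: bottleneck 10, flow now 10.
Augment S→V→T: bottleneck 6, flow now 16.
Augment S→P→Q→T: bottleneck 3, flow now 19.
Augment S→U→V→T: bottleneck 1, flow now 20.
Augment S→P→Q→W→T: bottleneck 1, flow now 21.
No augmenting path remains; maximum flow = 21.
In the residual graph, reachable from S: {S, U, V}.
Min-cut edges: S→P (4), S→T (10), V→T (7); capacity 4 + 10 + 7 = 21.
This cut is saturated, so no flow can exceed 21.

21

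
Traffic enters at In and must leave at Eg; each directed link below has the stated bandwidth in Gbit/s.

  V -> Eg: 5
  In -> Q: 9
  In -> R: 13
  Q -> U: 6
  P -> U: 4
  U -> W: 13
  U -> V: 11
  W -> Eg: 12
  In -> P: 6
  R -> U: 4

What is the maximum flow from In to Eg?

Augment In→P→U→V→Eg: bottleneck 4, flow now 4.
Augment In→Q→U→V→Eg: bottleneck 1, flow now 5.
Augment In→Q→U→W→Eg: bottleneck 5, flow now 10.
Augment In→R→U→W→Eg: bottleneck 4, flow now 14.
No augmenting path remains; maximum flow = 14.
In the residual graph, reachable from In: {In, P, Q, R}.
Min-cut edges: P→U (4), Q→U (6), R→U (4); capacity 4 + 6 + 4 = 14.
This cut is saturated, so no flow can exceed 14.

14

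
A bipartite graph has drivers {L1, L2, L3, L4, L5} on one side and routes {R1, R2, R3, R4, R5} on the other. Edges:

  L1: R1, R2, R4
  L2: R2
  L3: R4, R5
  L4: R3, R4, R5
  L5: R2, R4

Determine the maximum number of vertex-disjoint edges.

5

Unit-capacity flow: source→left, listed edges, right→sink; max matching = max flow.
Augmenting path L1→R1 (+1); matched 1.
Augmenting path L2→R2 (+1); matched 2.
Augmenting path L3→R4 (+1); matched 3.
Augmenting path L4→R3 (+1); matched 4.
Augmenting path L5→R4→L3→R5 (+1); matched 5.
No augmenting path remains; maximum matching = 5.
König certificate: {L1, L2, L3, L4, L5} is a vertex cover of size 5 (every listed pair touches it), so no matching can be larger.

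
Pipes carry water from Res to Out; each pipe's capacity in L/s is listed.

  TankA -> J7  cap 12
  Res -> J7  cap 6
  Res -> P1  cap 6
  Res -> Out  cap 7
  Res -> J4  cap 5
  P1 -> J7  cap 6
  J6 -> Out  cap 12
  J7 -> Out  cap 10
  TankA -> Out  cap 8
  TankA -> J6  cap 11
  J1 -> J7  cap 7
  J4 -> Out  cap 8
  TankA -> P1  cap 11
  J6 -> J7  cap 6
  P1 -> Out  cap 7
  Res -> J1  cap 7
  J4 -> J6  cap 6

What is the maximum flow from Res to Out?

Augment Res→Out: bottleneck 7, flow now 7.
Augment Res→J4→Out: bottleneck 5, flow now 12.
Augment Res→P1→Out: bottleneck 6, flow now 18.
Augment Res→J7→Out: bottleneck 6, flow now 24.
Augment Res→J1→J7→Out: bottleneck 4, flow now 28.
No augmenting path remains; maximum flow = 28.
In the residual graph, reachable from Res: {Res, J1, J7}.
Min-cut edges: Res→J4 (5), Res→P1 (6), Res→Out (7), J7→Out (10); capacity 5 + 6 + 7 + 10 = 28.
This cut is saturated, so no flow can exceed 28.

28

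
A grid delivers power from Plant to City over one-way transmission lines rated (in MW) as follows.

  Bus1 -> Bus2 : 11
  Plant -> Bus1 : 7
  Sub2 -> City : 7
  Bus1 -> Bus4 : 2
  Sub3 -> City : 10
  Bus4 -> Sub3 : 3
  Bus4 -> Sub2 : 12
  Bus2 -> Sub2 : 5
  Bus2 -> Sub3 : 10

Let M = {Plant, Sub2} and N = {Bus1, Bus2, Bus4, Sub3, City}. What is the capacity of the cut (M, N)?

14

Edges leaving {Plant, Sub2}: Plant→Bus1 (7), Sub2→City (7).
Cut capacity = 7 + 7 = 14.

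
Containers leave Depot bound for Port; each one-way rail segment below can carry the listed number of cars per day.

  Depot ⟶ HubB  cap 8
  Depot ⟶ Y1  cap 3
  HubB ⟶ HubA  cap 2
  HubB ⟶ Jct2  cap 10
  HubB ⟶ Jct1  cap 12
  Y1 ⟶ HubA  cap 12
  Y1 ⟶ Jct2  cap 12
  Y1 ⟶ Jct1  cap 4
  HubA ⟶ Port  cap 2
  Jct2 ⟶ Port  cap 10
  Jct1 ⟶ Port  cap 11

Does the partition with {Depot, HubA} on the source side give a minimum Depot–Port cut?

Given cut capacity: 8 + 3 + 2 = 13.
Augment Depot→HubB→HubA→Port: bottleneck 2, flow now 2.
Augment Depot→HubB→Jct2→Port: bottleneck 6, flow now 8.
Augment Depot→Y1→Jct2→Port: bottleneck 3, flow now 11.
No augmenting path remains; maximum flow = 11.
In the residual graph, reachable from Depot: {Depot}.
Min-cut edges: Depot→HubB (8), Depot→Y1 (3); capacity 8 + 3 = 11.
Cut capacity 13 exceeds the max flow 11, so it is not minimum.

No — its capacity is 13, but the minimum cut has capacity 11.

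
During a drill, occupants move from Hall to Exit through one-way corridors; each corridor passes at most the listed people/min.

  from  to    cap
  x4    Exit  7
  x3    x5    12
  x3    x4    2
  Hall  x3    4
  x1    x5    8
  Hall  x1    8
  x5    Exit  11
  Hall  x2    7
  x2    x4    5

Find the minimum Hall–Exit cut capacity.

17

Augment Hall→x1→x5→Exit: bottleneck 8, flow now 8.
Augment Hall→x2→x4→Exit: bottleneck 5, flow now 13.
Augment Hall→x3→x4→Exit: bottleneck 2, flow now 15.
Augment Hall→x3→x5→Exit: bottleneck 2, flow now 17.
No augmenting path remains; maximum flow = 17.
By max-flow min-cut, the minimum cut capacity equals the max flow.
In the residual graph, reachable from Hall: {Hall, x2}.
Min-cut edges: Hall→x1 (8), Hall→x3 (4), x2→x4 (5); capacity 8 + 4 + 5 = 17.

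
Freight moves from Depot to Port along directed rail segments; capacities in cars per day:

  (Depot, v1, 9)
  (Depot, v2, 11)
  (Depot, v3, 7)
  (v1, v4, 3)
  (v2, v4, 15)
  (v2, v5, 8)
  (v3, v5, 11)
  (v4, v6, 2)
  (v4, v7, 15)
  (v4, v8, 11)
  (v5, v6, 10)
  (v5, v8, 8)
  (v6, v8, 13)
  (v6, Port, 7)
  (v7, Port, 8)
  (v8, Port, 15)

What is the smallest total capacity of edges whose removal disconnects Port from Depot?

Augment Depot→v1→v4→v6→Port: bottleneck 2, flow now 2.
Augment Depot→v1→v4→v7→Port: bottleneck 1, flow now 3.
Augment Depot→v2→v4→v7→Port: bottleneck 7, flow now 10.
Augment Depot→v2→v4→v8→Port: bottleneck 4, flow now 14.
Augment Depot→v3→v5→v6→Port: bottleneck 5, flow now 19.
Augment Depot→v3→v5→v8→Port: bottleneck 2, flow now 21.
No augmenting path remains; maximum flow = 21.
By max-flow min-cut, the minimum cut capacity equals the max flow.
In the residual graph, reachable from Depot: {Depot, v1}.
Min-cut edges: Depot→v2 (11), Depot→v3 (7), v1→v4 (3); capacity 11 + 7 + 3 = 21.

21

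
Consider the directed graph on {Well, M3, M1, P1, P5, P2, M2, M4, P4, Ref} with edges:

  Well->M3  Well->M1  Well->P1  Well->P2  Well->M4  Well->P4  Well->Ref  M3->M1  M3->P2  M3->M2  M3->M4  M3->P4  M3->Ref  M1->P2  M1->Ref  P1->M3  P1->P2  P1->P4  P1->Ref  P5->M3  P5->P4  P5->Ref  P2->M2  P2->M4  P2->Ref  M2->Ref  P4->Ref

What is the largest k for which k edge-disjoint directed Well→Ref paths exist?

Assign every edge capacity 1; by Menger, the answer equals the max flow.
Path Well→Ref (+1); total 1.
Path Well→M3→Ref (+1); total 2.
Path Well→M1→Ref (+1); total 3.
Path Well→P1→Ref (+1); total 4.
Path Well→P2→Ref (+1); total 5.
Path Well→P4→Ref (+1); total 6.
No residual Well→Ref path; max flow = 6.
Certifying cut of size 6: {Well→M1, Well→M3, Well→P1, Well→P2, Well→P4, Well→Ref}.

6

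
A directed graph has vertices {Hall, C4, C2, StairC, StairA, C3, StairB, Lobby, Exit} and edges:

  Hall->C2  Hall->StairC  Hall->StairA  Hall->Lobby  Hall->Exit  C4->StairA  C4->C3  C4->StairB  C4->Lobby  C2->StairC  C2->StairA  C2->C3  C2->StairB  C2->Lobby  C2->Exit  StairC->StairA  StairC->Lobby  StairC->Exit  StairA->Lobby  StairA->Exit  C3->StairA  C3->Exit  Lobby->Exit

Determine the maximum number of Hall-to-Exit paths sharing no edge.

Assign every edge capacity 1; by Menger, the answer equals the max flow.
Path Hall→Exit (+1); total 1.
Path Hall→C2→Exit (+1); total 2.
Path Hall→StairC→Exit (+1); total 3.
Path Hall→StairA→Exit (+1); total 4.
Path Hall→Lobby→Exit (+1); total 5.
No residual Hall→Exit path; max flow = 5.
Certifying cut of size 5: {Hall→C2, Hall→Exit, Hall→Lobby, Hall→StairA, Hall→StairC}.

5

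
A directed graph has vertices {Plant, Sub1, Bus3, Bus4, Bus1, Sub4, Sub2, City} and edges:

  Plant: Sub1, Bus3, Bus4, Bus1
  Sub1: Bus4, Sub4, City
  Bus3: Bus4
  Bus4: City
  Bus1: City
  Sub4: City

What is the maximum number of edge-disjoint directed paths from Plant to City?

3

Assign every edge capacity 1; by Menger, the answer equals the max flow.
Path Plant→Sub1→City (+1); total 1.
Path Plant→Bus4→City (+1); total 2.
Path Plant→Bus1→City (+1); total 3.
No residual Plant→City path; max flow = 3.
Certifying cut of size 3: {Bus4→City, Plant→Bus1, Plant→Sub1}.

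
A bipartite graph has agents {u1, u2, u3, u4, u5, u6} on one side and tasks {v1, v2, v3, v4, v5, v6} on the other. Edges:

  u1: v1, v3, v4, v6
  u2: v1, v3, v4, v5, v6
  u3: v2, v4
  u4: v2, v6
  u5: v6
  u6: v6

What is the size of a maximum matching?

5

Unit-capacity flow: source→left, listed edges, right→sink; max matching = max flow.
Augmenting path u1→v1 (+1); matched 1.
Augmenting path u2→v3 (+1); matched 2.
Augmenting path u3→v2 (+1); matched 3.
Augmenting path u4→v6 (+1); matched 4.
Augmenting path u5→v6→u4→v2→u3→v4 (+1); matched 5.
No augmenting path remains; maximum matching = 5.
König certificate: {u1, u2, u3, u4, v6} is a vertex cover of size 5 (every listed pair touches it), so no matching can be larger.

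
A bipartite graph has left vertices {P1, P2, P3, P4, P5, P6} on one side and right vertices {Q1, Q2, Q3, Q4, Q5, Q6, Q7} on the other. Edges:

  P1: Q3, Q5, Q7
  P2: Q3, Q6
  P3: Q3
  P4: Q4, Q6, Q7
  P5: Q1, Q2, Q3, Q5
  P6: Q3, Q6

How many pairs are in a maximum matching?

Unit-capacity flow: source→left, listed edges, right→sink; max matching = max flow.
Augmenting path P1→Q3 (+1); matched 1.
Augmenting path P2→Q6 (+1); matched 2.
Augmenting path P4→Q4 (+1); matched 3.
Augmenting path P5→Q1 (+1); matched 4.
Augmenting path P3→Q3→P1→Q5 (+1); matched 5.
No augmenting path remains; maximum matching = 5.
König certificate: {P1, P4, P5, Q3, Q6} is a vertex cover of size 5 (every listed pair touches it), so no matching can be larger.

5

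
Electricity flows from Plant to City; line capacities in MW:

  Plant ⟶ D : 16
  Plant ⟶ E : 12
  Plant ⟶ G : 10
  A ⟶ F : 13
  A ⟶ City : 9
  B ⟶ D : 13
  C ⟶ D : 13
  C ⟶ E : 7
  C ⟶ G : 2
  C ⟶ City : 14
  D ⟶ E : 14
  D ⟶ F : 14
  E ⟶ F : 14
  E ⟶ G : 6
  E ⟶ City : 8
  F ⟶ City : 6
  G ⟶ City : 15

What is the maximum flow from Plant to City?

Augment Plant→E→City: bottleneck 8, flow now 8.
Augment Plant→G→City: bottleneck 10, flow now 18.
Augment Plant→D→F→City: bottleneck 6, flow now 24.
Augment Plant→E→G→City: bottleneck 4, flow now 28.
Augment Plant→D→E→G→City: bottleneck 1, flow now 29.
No augmenting path remains; maximum flow = 29.
In the residual graph, reachable from Plant: {Plant, D, E, F, G}.
Min-cut edges: E→City (8), F→City (6), G→City (15); capacity 8 + 6 + 15 = 29.
This cut is saturated, so no flow can exceed 29.

29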